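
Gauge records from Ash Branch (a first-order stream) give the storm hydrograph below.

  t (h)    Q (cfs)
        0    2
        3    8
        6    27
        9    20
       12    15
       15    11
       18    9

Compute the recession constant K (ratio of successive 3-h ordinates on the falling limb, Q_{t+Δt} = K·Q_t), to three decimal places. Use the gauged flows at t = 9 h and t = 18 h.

Using the recession-limb readings at t = 9 h and t = 18 h: Q falls from 20 to 9 cfs over 3 intervals.
K = (Q₂/Q₁)^(1/3) = (9/20)^(1/3) = 0.766.

K ≈ 0.766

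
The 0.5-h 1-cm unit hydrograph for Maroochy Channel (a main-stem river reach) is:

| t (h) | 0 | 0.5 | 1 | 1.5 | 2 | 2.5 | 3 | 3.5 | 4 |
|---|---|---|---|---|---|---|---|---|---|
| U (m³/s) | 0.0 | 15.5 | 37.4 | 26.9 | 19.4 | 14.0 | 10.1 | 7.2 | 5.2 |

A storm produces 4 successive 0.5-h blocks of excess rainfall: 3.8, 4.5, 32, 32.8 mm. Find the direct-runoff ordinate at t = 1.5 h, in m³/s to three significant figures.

By discrete convolution, Q_j = Σ (P_i / 10 mm) · U_{j−i}.
At t = 1.5 h (j=3): Q = (3.8/10)·26.9 + (4.5/10)·37.4 + (32/10)·15.5 + (32.8/10)·0.0 = 76.7 m³/s.

Q ≈ 76.7 m³/s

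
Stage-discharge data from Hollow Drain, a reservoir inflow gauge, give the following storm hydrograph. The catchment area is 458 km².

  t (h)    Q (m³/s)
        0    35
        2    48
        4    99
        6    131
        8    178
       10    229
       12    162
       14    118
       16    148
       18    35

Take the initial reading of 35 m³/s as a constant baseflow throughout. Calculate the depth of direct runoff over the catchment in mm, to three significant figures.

Direct runoff: 0.0, 13.0, 64.0, 96.0, 143.0, 194.0, 127.0, 83.0, 113.0, 0.0 m³/s; ΣQ_DR = 833.0 m³/s.
V = ΣQ_DR · Δt = 833.0 × 7200 s = 5.998 × 10^6 m³.
Over A = 458 km², depth = V / A = 13.1 mm.

d ≈ 13.1 mm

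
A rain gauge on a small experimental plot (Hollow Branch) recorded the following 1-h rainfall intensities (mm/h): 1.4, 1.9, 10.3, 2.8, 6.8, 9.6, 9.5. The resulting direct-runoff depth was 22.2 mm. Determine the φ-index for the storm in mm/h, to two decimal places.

φ ≈ 3.50 mm/h

Only the 4 blocks with intensity above φ contribute runoff: 10.3, 6.8, 9.6, 9.5 mm/h.
Σ(I−φ)·Δt = d  ⇒  (10.3+6.8+9.6+9.5 − 4φ)·1 = 22.2
φ = (36.20 − 22.2/1) / 4 = 3.50 mm/h.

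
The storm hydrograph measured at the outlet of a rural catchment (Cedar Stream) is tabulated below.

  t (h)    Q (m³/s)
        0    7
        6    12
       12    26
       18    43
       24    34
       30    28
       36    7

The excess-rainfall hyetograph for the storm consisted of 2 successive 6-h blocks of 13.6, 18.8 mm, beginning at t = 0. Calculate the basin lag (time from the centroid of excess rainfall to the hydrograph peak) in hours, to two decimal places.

t_L ≈ 11.52 h

Centroid of excess rainfall: t_c = Σ P_i·t̄_i / ΣP_i = 6.4815 h (block centres at 3, 9 h).
Hydrograph peak occurs at t = 18 h, so basin lag t_L = 18 − 6.4815 = 11.52 h.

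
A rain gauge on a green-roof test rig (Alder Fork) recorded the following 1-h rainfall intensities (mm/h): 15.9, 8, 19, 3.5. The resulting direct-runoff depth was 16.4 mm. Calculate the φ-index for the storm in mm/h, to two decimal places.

Only the 2 blocks with intensity above φ contribute runoff: 15.9, 19 mm/h.
Σ(I−φ)·Δt = d  ⇒  (15.9+19 − 2φ)·1 = 16.4
φ = (34.90 − 16.4/1) / 2 = 9.25 mm/h.

φ ≈ 9.25 mm/h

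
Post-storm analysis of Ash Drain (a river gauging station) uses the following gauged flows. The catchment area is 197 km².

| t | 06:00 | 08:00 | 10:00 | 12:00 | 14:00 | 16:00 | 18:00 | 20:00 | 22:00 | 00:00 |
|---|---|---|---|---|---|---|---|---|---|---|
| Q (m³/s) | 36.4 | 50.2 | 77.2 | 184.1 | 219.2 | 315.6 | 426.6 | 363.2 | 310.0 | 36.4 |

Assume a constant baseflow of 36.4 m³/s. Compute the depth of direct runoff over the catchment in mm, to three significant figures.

Direct runoff: 0.0, 13.8, 40.8, 147.7, 182.8, 279.2, 390.2, 326.8, 273.6, 0.0 m³/s; ΣQ_DR = 1655 m³/s.
V = ΣQ_DR · Δt = 1655 × 7200 s = 1.192 × 10^7 m³.
Over A = 197 km², depth = V / A = 60.5 mm.

d ≈ 60.5 mm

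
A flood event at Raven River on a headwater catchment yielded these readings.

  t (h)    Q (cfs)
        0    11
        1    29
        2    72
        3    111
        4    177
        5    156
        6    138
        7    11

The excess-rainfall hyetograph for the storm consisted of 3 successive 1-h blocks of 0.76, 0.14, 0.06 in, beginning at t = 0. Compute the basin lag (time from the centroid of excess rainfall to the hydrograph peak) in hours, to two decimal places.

t_L ≈ 3.23 h

Centroid of excess rainfall: t_c = Σ P_i·t̄_i / ΣP_i = 0.7708 h (block centres at 0.5, 1.5, 2.5 h).
Hydrograph peak occurs at t = 4 h, so basin lag t_L = 4 − 0.7708 = 3.23 h.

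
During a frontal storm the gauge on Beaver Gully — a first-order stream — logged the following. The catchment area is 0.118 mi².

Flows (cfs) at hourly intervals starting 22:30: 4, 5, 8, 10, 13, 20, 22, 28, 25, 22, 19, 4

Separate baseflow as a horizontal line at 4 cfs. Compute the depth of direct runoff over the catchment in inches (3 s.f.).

d ≈ 1.73 in

Direct runoff: 0.0, 1.0, 4.0, 6.0, 9.0, 16.0, 18.0, 24.0, 21.0, 18.0, 15.0, 0.0 cfs; ΣQ_DR = 132.0 cfs.
V = ΣQ_DR · Δt = 132.0 × 3600 s = 4.752 × 10^5 ft³.
Over A = 0.118 mi², depth = V / A = 1.73 in.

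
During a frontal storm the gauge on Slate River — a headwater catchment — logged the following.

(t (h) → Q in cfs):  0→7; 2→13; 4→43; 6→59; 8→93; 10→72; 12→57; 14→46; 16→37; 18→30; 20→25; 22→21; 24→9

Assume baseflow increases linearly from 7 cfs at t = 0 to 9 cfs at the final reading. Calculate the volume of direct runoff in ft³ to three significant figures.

V ≈ 2.94 × 10^6 ft³

Direct-runoff ordinates (Q − Q_b): 0.00, 5.83, 35.67, 51.50, 85.33, 64.17, 49.00, 37.83, 28.67, 21.50, 16.33, 12.17, 0.00 cfs.
ΣQ_DR = 408.0 cfs.
With Δt = 2 h = 7200 s, V = ΣQ_DR · Δt = 408.0 × 7200 = 2.94 × 10^6 ft³.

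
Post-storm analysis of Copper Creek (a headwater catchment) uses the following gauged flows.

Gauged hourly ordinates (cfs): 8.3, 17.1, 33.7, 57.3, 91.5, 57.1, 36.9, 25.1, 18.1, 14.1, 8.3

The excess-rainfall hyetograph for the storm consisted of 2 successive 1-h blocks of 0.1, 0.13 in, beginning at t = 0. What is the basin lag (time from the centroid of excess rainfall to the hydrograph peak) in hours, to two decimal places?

t_L ≈ 2.93 h

Centroid of excess rainfall: t_c = Σ P_i·t̄_i / ΣP_i = 1.0652 h (block centres at 0.5, 1.5 h).
Hydrograph peak occurs at t = 4 h, so basin lag t_L = 4 − 1.0652 = 2.93 h.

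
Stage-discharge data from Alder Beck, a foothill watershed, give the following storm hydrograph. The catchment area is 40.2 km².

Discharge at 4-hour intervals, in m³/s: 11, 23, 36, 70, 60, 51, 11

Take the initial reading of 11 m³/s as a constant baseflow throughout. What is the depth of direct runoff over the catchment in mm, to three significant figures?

d ≈ 66.3 mm

Direct runoff: 0.0, 12.0, 25.0, 59.0, 49.0, 40.0, 0.0 m³/s; ΣQ_DR = 185.0 m³/s.
V = ΣQ_DR · Δt = 185.0 × 14400 s = 2.664 × 10^6 m³.
Over A = 40.2 km², depth = V / A = 66.3 mm.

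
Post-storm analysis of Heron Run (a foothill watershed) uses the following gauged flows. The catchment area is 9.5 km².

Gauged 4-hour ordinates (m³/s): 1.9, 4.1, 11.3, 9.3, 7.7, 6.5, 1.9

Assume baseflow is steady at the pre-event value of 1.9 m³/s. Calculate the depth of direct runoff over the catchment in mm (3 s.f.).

Direct runoff: 0.0, 2.2, 9.4, 7.4, 5.8, 4.6, 0.0 m³/s; ΣQ_DR = 29.40 m³/s.
V = ΣQ_DR · Δt = 29.40 × 14400 s = 4.234 × 10^5 m³.
Over A = 9.5 km², depth = V / A = 44.6 mm.

d ≈ 44.6 mm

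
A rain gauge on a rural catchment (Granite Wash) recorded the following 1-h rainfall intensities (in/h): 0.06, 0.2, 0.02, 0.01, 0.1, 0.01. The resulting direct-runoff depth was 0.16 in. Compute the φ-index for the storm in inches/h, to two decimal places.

φ ≈ 0.07 in/h

Only the 2 blocks with intensity above φ contribute runoff: 0.2, 0.1 in/h.
Σ(I−φ)·Δt = d  ⇒  (0.2+0.1 − 2φ)·1 = 0.16
φ = (0.3000 − 0.16/1) / 2 = 0.07 in/h.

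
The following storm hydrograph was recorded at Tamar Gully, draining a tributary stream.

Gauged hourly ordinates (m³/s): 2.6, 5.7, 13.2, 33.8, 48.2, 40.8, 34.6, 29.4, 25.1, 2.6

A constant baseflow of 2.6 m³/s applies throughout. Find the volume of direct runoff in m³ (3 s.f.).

V ≈ 7.56 × 10^5 m³

Direct-runoff ordinates (Q − Q_b): 0.0, 3.1, 10.6, 31.2, 45.6, 38.2, 32.0, 26.8, 22.5, 0.0 m³/s.
ΣQ_DR = 210.0 m³/s.
With Δt = 1 h = 3600 s, V = ΣQ_DR · Δt = 210.0 × 3600 = 7.56 × 10^5 m³.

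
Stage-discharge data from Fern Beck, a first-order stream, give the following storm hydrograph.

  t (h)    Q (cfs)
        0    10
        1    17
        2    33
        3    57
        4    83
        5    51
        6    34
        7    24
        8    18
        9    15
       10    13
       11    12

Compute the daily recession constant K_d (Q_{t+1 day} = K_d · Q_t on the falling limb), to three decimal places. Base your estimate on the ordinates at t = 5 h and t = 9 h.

Between t = 5 h and t = 9 h the flow falls from 51 to 15 cfs over 4×1 h = 4 h.
Per-interval ratio K = (15/51)^(1/4) = 0.7364; K_d = K^(24/1) = 0.001.

K_d ≈ 0.001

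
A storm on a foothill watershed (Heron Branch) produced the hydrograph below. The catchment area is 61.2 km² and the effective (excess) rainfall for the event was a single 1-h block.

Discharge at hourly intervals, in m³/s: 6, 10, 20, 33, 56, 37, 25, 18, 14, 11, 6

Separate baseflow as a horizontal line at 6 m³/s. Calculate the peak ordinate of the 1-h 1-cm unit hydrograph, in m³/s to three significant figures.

U_p ≈ 50.0 m³/s

Direct runoff: 0.0, 4.0, 14.0, 27.0, 50.0, 31.0, 19.0, 12.0, 8.0, 5.0, 0.0 m³/s; ΣQ_DR = 170.0 m³/s, peak = 50.0 m³/s.
Runoff depth d = ΣQ_DR·Δt / A = 170.0 × 3600 / (61.2 km²) = 10.00 mm.
The 1-cm UH is the DRH scaled by (10 mm)/d, so U_p = 50.0 × 10/10.00 = 50.0 m³/s.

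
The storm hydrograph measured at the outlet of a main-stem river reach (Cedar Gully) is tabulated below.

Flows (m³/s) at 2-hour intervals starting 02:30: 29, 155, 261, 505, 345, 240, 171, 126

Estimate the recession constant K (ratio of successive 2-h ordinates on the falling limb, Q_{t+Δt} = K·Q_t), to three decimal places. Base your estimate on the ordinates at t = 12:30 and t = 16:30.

K ≈ 0.725

Using the recession-limb readings at t = 12:30 and t = 16:30: Q falls from 240 to 126 m³/s over 2 intervals.
K = (Q₂/Q₁)^(1/2) = (126/240)^(1/2) = 0.725.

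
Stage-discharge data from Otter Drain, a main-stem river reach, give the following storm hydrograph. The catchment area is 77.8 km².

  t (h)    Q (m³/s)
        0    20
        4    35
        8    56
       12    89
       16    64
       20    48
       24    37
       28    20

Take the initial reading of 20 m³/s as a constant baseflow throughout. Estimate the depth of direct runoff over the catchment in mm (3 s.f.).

d ≈ 38.7 mm

Direct runoff: 0.0, 15.0, 36.0, 69.0, 44.0, 28.0, 17.0, 0.0 m³/s; ΣQ_DR = 209.0 m³/s.
V = ΣQ_DR · Δt = 209.0 × 14400 s = 3.010 × 10^6 m³.
Over A = 77.8 km², depth = V / A = 38.7 mm.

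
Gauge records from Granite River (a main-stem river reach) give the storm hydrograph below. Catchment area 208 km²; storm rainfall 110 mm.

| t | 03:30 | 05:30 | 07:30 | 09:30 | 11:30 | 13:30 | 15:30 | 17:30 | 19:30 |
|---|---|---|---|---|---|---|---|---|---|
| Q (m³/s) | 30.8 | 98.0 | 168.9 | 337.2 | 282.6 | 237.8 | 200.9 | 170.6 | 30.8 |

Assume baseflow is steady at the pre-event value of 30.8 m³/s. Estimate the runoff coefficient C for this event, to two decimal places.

ΣQ_DR = 1280 m³/s; V = ΣQ_DR·Δt = 9.219 × 10^6 m³.
Runoff depth d = V / A = 44.32 mm.
C = d / P = 44.32 / 110 = 0.40.

C ≈ 0.40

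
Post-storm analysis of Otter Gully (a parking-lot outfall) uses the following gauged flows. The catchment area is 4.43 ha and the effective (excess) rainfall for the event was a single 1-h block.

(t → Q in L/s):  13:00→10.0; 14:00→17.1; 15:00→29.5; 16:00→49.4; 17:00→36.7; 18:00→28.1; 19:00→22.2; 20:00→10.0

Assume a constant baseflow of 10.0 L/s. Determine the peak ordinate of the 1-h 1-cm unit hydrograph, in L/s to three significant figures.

U_p ≈ 39.4 L/s

Direct runoff: 0.0, 7.1, 19.5, 39.4, 26.7, 18.1, 12.2, 0.0 L/s; ΣQ_DR = 123.0 L/s, peak = 39.4 L/s.
Runoff depth d = ΣQ_DR·Δt / A = 123.0 × 3600 / (4.43 ha) = 9.995 mm.
The 1-cm UH is the DRH scaled by (10 mm)/d, so U_p = 39.4 × 10/9.995 = 39.4 L/s.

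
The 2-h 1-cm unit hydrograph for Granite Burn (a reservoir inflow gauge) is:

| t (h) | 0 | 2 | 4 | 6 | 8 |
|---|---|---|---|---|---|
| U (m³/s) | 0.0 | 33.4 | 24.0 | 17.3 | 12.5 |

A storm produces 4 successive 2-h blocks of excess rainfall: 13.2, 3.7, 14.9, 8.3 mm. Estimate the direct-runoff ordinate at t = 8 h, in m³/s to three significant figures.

By discrete convolution, Q_j = Σ (P_i / 10 mm) · U_{j−i}.
At t = 8 h (j=4): Q = (13.2/10)·12.5 + (3.7/10)·17.3 + (14.9/10)·24.0 + (8.3/10)·33.4 = 86.4 m³/s.

Q ≈ 86.4 m³/s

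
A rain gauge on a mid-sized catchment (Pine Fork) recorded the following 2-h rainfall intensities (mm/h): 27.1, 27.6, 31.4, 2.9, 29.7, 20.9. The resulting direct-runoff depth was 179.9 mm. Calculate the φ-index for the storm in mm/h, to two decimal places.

φ ≈ 9.35 mm/h

Only the 5 blocks with intensity above φ contribute runoff: 27.1, 27.6, 31.4, 29.7, 20.9 mm/h.
Σ(I−φ)·Δt = d  ⇒  (27.1+27.6+31.4+29.7+20.9 − 5φ)·2 = 179.9
φ = (136.7 − 179.9/2) / 5 = 9.35 mm/h.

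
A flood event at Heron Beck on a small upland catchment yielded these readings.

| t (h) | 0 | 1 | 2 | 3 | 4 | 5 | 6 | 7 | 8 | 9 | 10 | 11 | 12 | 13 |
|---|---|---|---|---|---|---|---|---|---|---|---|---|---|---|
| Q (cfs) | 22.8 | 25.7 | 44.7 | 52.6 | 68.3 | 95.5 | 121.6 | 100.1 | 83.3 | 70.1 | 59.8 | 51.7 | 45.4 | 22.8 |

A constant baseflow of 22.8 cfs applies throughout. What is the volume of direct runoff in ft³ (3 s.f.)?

Direct-runoff ordinates (Q − Q_b): 0.0, 2.9, 21.9, 29.8, 45.5, 72.7, 98.8, 77.3, 60.5, 47.3, 37.0, 28.9, 22.6, 0.0 cfs.
ΣQ_DR = 545.2 cfs.
With Δt = 1 h = 3600 s, V = ΣQ_DR · Δt = 545.2 × 3600 = 1.96 × 10^6 ft³.

V ≈ 1.96 × 10^6 ft³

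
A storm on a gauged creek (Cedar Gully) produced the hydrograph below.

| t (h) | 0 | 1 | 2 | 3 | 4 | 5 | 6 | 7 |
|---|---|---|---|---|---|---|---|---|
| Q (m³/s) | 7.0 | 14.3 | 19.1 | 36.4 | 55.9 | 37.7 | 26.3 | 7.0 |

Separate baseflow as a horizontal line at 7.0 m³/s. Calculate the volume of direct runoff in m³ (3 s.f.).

V ≈ 5.32 × 10^5 m³

Direct-runoff ordinates (Q − Q_b): 0.0, 7.3, 12.1, 29.4, 48.9, 30.7, 19.3, 0.0 m³/s.
ΣQ_DR = 147.7 m³/s.
With Δt = 1 h = 3600 s, V = ΣQ_DR · Δt = 147.7 × 3600 = 5.32 × 10^5 m³.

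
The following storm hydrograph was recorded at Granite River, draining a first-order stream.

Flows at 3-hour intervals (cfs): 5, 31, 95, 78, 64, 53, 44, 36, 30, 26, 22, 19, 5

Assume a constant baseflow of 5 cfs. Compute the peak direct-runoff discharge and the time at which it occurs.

Q_p = 90.0 cfs at t = 6 h

Subtracting baseflow gives direct-runoff ordinates: 0.0, 26.0, 90.0, 73.0, 59.0, 48.0, 39.0, 31.0, 25.0, 21.0, 17.0, 14.0, 0.0 cfs.
The maximum is 90.0 cfs, occurring at the reading for t = 6 h.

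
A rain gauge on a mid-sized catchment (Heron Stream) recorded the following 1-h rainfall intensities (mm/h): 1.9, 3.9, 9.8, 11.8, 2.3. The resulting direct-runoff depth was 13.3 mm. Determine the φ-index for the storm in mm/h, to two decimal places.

φ ≈ 4.15 mm/h

Only the 2 blocks with intensity above φ contribute runoff: 9.8, 11.8 mm/h.
Σ(I−φ)·Δt = d  ⇒  (9.8+11.8 − 2φ)·1 = 13.3
φ = (21.60 − 13.3/1) / 2 = 4.15 mm/h.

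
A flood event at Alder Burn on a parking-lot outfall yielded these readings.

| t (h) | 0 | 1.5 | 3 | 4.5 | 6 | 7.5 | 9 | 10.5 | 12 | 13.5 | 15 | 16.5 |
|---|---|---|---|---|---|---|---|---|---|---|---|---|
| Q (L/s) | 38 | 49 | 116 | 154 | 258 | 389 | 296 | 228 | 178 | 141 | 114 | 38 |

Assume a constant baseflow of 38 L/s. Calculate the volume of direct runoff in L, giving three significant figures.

V ≈ 8.33 × 10^6 L

Direct-runoff ordinates (Q − Q_b): 0.0, 11.0, 78.0, 116.0, 220.0, 351.0, 258.0, 190.0, 140.0, 103.0, 76.0, 0.0 L/s.
ΣQ_DR = 1543 L/s.
With Δt = 1.5 h = 5400 s, V = ΣQ_DR · Δt = 1543 × 5400 = 8.33 × 10^6 L.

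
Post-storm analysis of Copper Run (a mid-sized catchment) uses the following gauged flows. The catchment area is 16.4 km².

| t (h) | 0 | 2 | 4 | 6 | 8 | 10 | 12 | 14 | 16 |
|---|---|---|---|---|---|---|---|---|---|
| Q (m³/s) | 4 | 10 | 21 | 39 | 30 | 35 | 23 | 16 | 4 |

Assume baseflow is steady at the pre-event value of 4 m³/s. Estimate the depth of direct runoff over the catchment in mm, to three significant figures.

Direct runoff: 0.0, 6.0, 17.0, 35.0, 26.0, 31.0, 19.0, 12.0, 0.0 m³/s; ΣQ_DR = 146.0 m³/s.
V = ΣQ_DR · Δt = 146.0 × 7200 s = 1.051 × 10^6 m³.
Over A = 16.4 km², depth = V / A = 64.1 mm.

d ≈ 64.1 mm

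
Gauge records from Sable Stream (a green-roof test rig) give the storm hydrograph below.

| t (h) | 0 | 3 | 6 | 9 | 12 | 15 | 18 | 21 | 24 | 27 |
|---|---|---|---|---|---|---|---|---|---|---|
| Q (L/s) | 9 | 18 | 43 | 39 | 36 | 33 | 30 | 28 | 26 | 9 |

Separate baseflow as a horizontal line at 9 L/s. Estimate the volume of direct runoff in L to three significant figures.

Direct-runoff ordinates (Q − Q_b): 0.0, 9.0, 34.0, 30.0, 27.0, 24.0, 21.0, 19.0, 17.0, 0.0 L/s.
ΣQ_DR = 181.0 L/s.
With Δt = 3 h = 10800 s, V = ΣQ_DR · Δt = 181.0 × 10800 = 1.95 × 10^6 L.

V ≈ 1.95 × 10^6 L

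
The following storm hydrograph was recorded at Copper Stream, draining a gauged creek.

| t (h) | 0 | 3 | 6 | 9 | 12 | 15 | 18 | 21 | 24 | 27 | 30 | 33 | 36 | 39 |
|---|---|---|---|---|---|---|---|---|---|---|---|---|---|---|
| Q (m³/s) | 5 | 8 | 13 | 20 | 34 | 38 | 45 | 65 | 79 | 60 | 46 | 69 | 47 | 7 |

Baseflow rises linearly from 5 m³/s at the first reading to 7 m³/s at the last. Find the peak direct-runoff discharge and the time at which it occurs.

Subtracting baseflow gives direct-runoff ordinates: 0.00, 2.85, 7.69, 14.54, 28.38, 32.23, 39.08, 58.92, 72.77, 53.62, 39.46, 62.31, 40.15, 0.00 m³/s.
The maximum is 72.77 m³/s, occurring at the reading for t = 24 h.

Q_p = 72.77 m³/s at t = 24 h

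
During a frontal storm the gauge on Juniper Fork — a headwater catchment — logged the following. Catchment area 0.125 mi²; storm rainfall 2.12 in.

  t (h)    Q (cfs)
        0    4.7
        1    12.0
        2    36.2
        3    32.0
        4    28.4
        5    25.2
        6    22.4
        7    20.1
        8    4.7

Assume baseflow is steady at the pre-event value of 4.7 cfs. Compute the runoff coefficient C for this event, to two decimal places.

ΣQ_DR = 143.4 cfs; V = ΣQ_DR·Δt = 5.162 × 10^5 ft³.
Runoff depth d = V / A = 1.778 in.
C = d / P = 1.778 / 2.12 = 0.84.

C ≈ 0.84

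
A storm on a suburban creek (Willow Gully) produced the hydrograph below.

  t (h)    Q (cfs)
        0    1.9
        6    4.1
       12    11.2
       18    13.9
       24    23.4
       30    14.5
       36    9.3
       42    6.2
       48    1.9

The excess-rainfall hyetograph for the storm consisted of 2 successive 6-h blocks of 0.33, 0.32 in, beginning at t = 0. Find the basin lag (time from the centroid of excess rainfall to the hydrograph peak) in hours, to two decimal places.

t_L ≈ 18.05 h

Centroid of excess rainfall: t_c = Σ P_i·t̄_i / ΣP_i = 5.9538 h (block centres at 3, 9 h).
Hydrograph peak occurs at t = 24 h, so basin lag t_L = 24 − 5.9538 = 18.05 h.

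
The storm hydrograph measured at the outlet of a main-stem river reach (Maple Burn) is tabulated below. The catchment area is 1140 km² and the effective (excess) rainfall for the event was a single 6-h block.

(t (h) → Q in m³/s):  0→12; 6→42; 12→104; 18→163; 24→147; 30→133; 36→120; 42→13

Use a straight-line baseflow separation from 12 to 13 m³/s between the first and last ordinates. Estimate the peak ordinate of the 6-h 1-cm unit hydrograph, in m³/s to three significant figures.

U_p ≈ 125 m³/s

Direct runoff: 0.00, 29.86, 91.71, 150.57, 134.43, 120.29, 107.14, 0.00 m³/s; ΣQ_DR = 634.0 m³/s, peak = 150.57 m³/s.
Runoff depth d = ΣQ_DR·Δt / A = 634.0 × 21600 / (1140 km²) = 12.01 mm.
The 1-cm UH is the DRH scaled by (10 mm)/d, so U_p = 150.57 × 10/12.01 = 125 m³/s.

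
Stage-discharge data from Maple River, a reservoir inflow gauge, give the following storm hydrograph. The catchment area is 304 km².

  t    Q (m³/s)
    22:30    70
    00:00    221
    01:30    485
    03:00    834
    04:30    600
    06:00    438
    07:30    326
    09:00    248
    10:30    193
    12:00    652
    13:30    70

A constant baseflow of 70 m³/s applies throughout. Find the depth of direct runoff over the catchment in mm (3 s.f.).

d ≈ 59.8 mm

Direct runoff: 0.0, 151.0, 415.0, 764.0, 530.0, 368.0, 256.0, 178.0, 123.0, 582.0, 0.0 m³/s; ΣQ_DR = 3367 m³/s.
V = ΣQ_DR · Δt = 3367 × 5400 s = 1.818 × 10^7 m³.
Over A = 304 km², depth = V / A = 59.8 mm.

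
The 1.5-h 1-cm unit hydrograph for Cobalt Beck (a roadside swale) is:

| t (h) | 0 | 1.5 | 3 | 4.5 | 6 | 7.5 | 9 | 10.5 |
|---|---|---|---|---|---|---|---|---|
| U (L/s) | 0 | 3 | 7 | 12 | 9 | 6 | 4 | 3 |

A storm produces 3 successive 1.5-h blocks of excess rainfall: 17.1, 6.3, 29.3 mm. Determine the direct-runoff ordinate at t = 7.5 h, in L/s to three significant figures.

Q ≈ 51.1 L/s

By discrete convolution, Q_j = Σ (P_i / 10 mm) · U_{j−i}.
At t = 7.5 h (j=5): Q = (17.1/10)·6 + (6.3/10)·9 + (29.3/10)·12 = 51.1 L/s.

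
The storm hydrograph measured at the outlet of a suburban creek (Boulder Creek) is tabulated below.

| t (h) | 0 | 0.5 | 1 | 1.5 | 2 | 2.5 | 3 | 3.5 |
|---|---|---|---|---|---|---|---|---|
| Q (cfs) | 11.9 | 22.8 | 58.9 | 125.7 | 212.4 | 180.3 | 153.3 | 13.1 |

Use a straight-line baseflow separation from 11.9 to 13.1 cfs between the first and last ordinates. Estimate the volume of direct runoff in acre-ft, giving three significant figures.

Direct-runoff ordinates (Q − Q_b): 0.00, 10.73, 46.66, 113.29, 199.81, 167.54, 140.37, 0.00 cfs.
ΣQ_DR = 678.4 cfs.
With Δt = 0.5 h = 1800 s, V = ΣQ_DR · Δt = 678.4 × 1800 = 1.22 × 10^6 ft³ = 28.0 acre-ft.

V ≈ 28.0 acre-ft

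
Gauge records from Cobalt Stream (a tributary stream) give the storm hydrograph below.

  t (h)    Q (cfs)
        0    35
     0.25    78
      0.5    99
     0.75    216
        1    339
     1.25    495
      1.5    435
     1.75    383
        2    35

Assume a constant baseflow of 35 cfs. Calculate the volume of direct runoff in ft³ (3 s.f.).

V ≈ 1.62 × 10^6 ft³

Direct-runoff ordinates (Q − Q_b): 0.0, 43.0, 64.0, 181.0, 304.0, 460.0, 400.0, 348.0, 0.0 cfs.
ΣQ_DR = 1800 cfs.
With Δt = 0.25 h = 900 s, V = ΣQ_DR · Δt = 1800 × 900 = 1.62 × 10^6 ft³.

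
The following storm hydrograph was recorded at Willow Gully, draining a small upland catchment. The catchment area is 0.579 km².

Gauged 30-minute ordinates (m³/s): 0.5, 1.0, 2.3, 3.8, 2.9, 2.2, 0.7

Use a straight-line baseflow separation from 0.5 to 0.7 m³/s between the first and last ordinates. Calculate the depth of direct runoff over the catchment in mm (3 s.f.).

Direct runoff: 0.00, 0.47, 1.73, 3.20, 2.27, 1.53, 0.00 m³/s; ΣQ_DR = 9.200 m³/s.
V = ΣQ_DR · Δt = 9.200 × 1800 s = 16560 m³.
Over A = 0.579 km², depth = V / A = 28.6 mm.

d ≈ 28.6 mm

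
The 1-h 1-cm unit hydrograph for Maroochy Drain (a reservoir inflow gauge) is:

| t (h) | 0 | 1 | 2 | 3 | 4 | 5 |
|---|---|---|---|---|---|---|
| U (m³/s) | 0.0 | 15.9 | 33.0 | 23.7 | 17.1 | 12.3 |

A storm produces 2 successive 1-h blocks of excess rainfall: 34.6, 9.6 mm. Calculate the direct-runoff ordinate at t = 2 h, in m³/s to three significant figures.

By discrete convolution, Q_j = Σ (P_i / 10 mm) · U_{j−i}.
At t = 2 h (j=2): Q = (34.6/10)·33.0 + (9.6/10)·15.9 = 129 m³/s.

Q ≈ 129 m³/s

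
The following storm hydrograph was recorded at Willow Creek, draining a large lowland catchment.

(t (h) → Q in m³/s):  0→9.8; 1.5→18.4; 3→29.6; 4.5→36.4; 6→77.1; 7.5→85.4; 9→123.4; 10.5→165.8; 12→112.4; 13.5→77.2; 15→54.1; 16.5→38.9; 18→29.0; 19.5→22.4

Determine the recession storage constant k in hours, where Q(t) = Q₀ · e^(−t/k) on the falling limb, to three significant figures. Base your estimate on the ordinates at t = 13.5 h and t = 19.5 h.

k ≈ 4.85 h

On the falling limb, Q drops from 77.2 to 22.4 m³/s between t = 13.5 h and t = 19.5 h (Δt = 6 h).
k = −Δt / ln(Q₂/Q₁) = −6 / ln(22.4/77.2) = 4.85 h.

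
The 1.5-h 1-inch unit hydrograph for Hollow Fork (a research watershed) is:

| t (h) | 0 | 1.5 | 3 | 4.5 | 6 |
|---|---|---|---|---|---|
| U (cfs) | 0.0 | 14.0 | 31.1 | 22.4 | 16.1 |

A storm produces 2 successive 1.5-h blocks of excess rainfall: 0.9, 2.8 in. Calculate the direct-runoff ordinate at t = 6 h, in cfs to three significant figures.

By discrete convolution, Q_j = Σ (P_i / 1 in) · U_{j−i}.
At t = 6 h (j=4): Q = (0.9/1)·16.1 + (2.8/1)·22.4 = 77.2 cfs.

Q ≈ 77.2 cfs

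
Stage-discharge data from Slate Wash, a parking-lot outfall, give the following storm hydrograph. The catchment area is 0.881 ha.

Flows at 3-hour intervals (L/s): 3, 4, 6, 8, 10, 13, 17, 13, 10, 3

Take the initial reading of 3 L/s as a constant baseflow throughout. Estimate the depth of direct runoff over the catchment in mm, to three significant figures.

Direct runoff: 0.0, 1.0, 3.0, 5.0, 7.0, 10.0, 14.0, 10.0, 7.0, 0.0 L/s; ΣQ_DR = 57.00 L/s.
V = ΣQ_DR · Δt = 57.00 × 10800 s = 6.156 × 10^5 L.
Over A = 0.881 ha, depth = V / A = 69.9 mm.

d ≈ 69.9 mm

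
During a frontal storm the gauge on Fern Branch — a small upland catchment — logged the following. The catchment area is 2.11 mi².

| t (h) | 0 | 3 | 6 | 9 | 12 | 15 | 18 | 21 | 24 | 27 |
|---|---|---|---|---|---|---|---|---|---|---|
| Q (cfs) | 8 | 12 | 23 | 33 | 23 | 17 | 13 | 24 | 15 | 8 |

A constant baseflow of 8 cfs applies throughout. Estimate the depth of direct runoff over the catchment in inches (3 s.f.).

Direct runoff: 0.0, 4.0, 15.0, 25.0, 15.0, 9.0, 5.0, 16.0, 7.0, 0.0 cfs; ΣQ_DR = 96.00 cfs.
V = ΣQ_DR · Δt = 96.00 × 10800 s = 1.037 × 10^6 ft³.
Over A = 2.11 mi², depth = V / A = 0.212 in.

d ≈ 0.212 in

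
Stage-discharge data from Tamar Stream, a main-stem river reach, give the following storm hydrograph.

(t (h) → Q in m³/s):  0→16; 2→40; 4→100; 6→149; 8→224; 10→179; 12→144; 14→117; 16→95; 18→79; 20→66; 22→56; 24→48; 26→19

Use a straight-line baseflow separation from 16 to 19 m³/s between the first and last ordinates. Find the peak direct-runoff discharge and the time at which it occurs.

Subtracting baseflow gives direct-runoff ordinates: 0.00, 23.77, 83.54, 132.31, 207.08, 161.85, 126.62, 99.38, 77.15, 60.92, 47.69, 37.46, 29.23, 0.00 m³/s.
The maximum is 207.08 m³/s, occurring at the reading for t = 8 h.

Q_p = 207.08 m³/s at t = 8 h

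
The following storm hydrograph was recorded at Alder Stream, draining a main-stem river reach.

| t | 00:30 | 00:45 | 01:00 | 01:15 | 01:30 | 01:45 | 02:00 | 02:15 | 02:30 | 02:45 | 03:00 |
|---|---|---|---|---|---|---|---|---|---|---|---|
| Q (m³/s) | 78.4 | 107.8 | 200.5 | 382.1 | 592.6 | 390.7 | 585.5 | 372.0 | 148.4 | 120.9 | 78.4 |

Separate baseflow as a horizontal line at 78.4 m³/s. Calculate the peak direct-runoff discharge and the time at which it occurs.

Subtracting baseflow gives direct-runoff ordinates: 0.0, 29.4, 122.1, 303.7, 514.2, 312.3, 507.1, 293.6, 70.0, 42.5, 0.0 m³/s.
The maximum is 514.2 m³/s, occurring at the reading for t = 01:30.

Q_p = 514.2 m³/s at t = 01:30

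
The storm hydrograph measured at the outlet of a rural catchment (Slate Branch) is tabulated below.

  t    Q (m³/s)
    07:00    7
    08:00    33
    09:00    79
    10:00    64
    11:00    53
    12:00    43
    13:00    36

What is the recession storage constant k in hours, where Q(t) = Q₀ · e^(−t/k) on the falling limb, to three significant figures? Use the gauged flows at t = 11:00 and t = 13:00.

k ≈ 5.17 h

On the falling limb, Q drops from 53 to 36 m³/s between t = 11:00 and t = 13:00 (Δt = 2 h).
k = −Δt / ln(Q₂/Q₁) = −2 / ln(36/53) = 5.17 h.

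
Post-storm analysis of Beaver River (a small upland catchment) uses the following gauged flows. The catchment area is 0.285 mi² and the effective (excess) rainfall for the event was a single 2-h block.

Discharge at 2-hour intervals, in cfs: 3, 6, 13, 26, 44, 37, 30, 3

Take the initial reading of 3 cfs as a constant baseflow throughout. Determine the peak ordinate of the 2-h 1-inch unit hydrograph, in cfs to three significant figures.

U_p ≈ 27.3 cfs

Direct runoff: 0.0, 3.0, 10.0, 23.0, 41.0, 34.0, 27.0, 0.0 cfs; ΣQ_DR = 138.0 cfs, peak = 41.0 cfs.
Runoff depth d = ΣQ_DR·Δt / A = 138.0 × 7200 / (0.285 mi²) = 1.501 in.
The 1-inch UH is the DRH scaled by (1 in)/d, so U_p = 41.0 × 1/1.501 = 27.3 cfs.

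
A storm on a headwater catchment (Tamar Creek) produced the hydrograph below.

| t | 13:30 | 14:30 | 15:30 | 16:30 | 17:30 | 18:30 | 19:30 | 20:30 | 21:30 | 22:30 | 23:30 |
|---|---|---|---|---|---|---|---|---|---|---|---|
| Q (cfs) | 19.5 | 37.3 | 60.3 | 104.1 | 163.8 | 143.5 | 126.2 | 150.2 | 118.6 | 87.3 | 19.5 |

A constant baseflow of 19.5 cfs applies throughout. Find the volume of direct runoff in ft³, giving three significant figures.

Direct-runoff ordinates (Q − Q_b): 0.0, 17.8, 40.8, 84.6, 144.3, 124.0, 106.7, 130.7, 99.1, 67.8, 0.0 cfs.
ΣQ_DR = 815.8 cfs.
With Δt = 1 h = 3600 s, V = ΣQ_DR · Δt = 815.8 × 3600 = 2.94 × 10^6 ft³.

V ≈ 2.94 × 10^6 ft³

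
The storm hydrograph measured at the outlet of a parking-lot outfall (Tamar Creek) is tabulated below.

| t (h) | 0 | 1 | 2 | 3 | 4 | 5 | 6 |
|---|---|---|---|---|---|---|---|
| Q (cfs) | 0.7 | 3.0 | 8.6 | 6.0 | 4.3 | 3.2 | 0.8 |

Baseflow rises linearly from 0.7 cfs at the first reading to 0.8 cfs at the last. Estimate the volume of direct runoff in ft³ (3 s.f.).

Direct-runoff ordinates (Q − Q_b): 0.00, 2.28, 7.87, 5.25, 3.53, 2.42, 0.00 cfs.
ΣQ_DR = 21.35 cfs.
With Δt = 1 h = 3600 s, V = ΣQ_DR · Δt = 21.35 × 3600 = 76900 ft³.

V ≈ 76900 ft³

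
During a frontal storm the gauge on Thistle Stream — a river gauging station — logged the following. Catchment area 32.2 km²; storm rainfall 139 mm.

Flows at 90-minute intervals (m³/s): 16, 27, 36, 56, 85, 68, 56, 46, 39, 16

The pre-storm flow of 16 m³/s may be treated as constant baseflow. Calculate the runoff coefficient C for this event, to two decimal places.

C ≈ 0.34

ΣQ_DR = 285.0 m³/s; V = ΣQ_DR·Δt = 1.539 × 10^6 m³.
Runoff depth d = V / A = 47.80 mm.
C = d / P = 47.80 / 139 = 0.34.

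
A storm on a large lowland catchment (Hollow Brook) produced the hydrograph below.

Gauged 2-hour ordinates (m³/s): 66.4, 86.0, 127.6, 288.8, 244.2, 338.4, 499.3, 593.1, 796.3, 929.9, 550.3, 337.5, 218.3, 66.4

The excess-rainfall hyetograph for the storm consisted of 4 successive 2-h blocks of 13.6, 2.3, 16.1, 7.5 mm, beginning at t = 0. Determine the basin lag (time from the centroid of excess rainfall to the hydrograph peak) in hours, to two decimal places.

t_L ≈ 14.11 h

Centroid of excess rainfall: t_c = Σ P_i·t̄_i / ΣP_i = 3.8861 h (block centres at 1, 3, 5, 7 h).
Hydrograph peak occurs at t = 18 h, so basin lag t_L = 18 − 3.8861 = 14.11 h.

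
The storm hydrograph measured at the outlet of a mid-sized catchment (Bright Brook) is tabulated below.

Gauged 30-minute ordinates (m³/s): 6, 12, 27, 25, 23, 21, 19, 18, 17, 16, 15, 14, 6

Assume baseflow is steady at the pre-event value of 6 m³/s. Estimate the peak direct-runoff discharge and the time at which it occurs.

Subtracting baseflow gives direct-runoff ordinates: 0.0, 6.0, 21.0, 19.0, 17.0, 15.0, 13.0, 12.0, 11.0, 10.0, 9.0, 8.0, 0.0 m³/s.
The maximum is 21.0 m³/s, occurring at the reading for t = 1 h.

Q_p = 21.0 m³/s at t = 1 h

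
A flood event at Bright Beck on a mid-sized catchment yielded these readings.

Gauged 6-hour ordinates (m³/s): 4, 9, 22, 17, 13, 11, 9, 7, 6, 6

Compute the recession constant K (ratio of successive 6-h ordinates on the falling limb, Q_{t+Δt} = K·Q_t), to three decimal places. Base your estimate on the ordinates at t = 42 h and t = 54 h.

K ≈ 0.926

Using the recession-limb readings at t = 42 h and t = 54 h: Q falls from 7 to 6 m³/s over 2 intervals.
K = (Q₂/Q₁)^(1/2) = (6/7)^(1/2) = 0.926.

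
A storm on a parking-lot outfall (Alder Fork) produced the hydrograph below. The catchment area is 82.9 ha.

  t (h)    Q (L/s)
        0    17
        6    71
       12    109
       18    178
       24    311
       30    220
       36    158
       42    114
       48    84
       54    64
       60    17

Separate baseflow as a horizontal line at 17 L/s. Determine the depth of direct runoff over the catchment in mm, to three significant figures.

d ≈ 30.1 mm

Direct runoff: 0.0, 54.0, 92.0, 161.0, 294.0, 203.0, 141.0, 97.0, 67.0, 47.0, 0.0 L/s; ΣQ_DR = 1156 L/s.
V = ΣQ_DR · Δt = 1156 × 21600 s = 2.497 × 10^7 L.
Over A = 82.9 ha, depth = V / A = 30.1 mm.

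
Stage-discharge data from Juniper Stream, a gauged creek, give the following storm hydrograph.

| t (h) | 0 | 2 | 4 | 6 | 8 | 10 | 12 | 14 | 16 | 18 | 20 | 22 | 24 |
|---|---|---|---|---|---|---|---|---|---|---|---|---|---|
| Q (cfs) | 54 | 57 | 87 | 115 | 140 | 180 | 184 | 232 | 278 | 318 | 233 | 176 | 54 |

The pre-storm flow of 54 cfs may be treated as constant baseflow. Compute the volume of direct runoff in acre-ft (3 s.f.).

V ≈ 232 acre-ft

Direct-runoff ordinates (Q − Q_b): 0.0, 3.0, 33.0, 61.0, 86.0, 126.0, 130.0, 178.0, 224.0, 264.0, 179.0, 122.0, 0.0 cfs.
ΣQ_DR = 1406 cfs.
With Δt = 2 h = 7200 s, V = ΣQ_DR · Δt = 1406 × 7200 = 1.01 × 10^7 ft³ = 232 acre-ft.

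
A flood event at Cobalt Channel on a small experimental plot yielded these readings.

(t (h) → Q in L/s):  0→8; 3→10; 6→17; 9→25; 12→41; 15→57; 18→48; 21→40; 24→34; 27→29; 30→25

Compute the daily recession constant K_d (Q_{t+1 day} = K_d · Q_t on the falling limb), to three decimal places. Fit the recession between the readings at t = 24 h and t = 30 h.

K_d ≈ 0.292

Between t = 24 h and t = 30 h the flow falls from 34 to 25 L/s over 2×3 h = 6 h.
Per-interval ratio K = (25/34)^(1/2) = 0.8575; K_d = K^(24/3) = 0.292.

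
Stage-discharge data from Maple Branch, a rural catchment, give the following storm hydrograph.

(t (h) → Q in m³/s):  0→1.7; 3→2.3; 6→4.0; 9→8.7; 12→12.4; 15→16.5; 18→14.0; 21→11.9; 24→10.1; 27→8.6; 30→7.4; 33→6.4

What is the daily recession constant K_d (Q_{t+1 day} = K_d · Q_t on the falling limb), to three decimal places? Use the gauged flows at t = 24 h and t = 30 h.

K_d ≈ 0.288

Between t = 24 h and t = 30 h the flow falls from 10.1 to 7.4 m³/s over 2×3 h = 6 h.
Per-interval ratio K = (7.4/10.1)^(1/2) = 0.8560; K_d = K^(24/3) = 0.288.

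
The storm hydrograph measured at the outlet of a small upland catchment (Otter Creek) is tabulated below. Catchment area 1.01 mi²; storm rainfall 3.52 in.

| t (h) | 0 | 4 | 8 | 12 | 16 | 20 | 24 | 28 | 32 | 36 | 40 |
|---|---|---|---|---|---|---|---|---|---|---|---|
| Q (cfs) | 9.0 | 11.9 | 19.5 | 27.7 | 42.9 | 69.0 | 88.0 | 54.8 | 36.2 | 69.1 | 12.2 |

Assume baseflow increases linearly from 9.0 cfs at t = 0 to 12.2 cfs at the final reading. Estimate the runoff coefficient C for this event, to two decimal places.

ΣQ_DR = 323.7 cfs; V = ΣQ_DR·Δt = 4.661 × 10^6 ft³.
Runoff depth d = V / A = 1.987 in.
C = d / P = 1.987 / 3.52 = 0.56.

C ≈ 0.56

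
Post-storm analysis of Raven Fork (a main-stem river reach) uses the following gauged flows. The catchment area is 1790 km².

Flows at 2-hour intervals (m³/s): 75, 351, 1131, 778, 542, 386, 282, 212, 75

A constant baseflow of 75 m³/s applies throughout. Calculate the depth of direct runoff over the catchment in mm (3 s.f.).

Direct runoff: 0.0, 276.0, 1056.0, 703.0, 467.0, 311.0, 207.0, 137.0, 0.0 m³/s; ΣQ_DR = 3157 m³/s.
V = ΣQ_DR · Δt = 3157 × 7200 s = 2.273 × 10^7 m³.
Over A = 1790 km², depth = V / A = 12.7 mm.

d ≈ 12.7 mm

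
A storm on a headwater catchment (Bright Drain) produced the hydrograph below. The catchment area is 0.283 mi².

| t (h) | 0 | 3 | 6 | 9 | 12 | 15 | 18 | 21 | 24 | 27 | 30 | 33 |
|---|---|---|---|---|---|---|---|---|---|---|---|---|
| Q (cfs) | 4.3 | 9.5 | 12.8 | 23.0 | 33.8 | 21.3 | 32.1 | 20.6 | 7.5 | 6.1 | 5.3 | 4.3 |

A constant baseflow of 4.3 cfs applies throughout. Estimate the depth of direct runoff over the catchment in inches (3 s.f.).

d ≈ 2.12 in

Direct runoff: 0.0, 5.2, 8.5, 18.7, 29.5, 17.0, 27.8, 16.3, 3.2, 1.8, 1.0, 0.0 cfs; ΣQ_DR = 129.0 cfs.
V = ΣQ_DR · Δt = 129.0 × 10800 s = 1.393 × 10^6 ft³.
Over A = 0.283 mi², depth = V / A = 2.12 in.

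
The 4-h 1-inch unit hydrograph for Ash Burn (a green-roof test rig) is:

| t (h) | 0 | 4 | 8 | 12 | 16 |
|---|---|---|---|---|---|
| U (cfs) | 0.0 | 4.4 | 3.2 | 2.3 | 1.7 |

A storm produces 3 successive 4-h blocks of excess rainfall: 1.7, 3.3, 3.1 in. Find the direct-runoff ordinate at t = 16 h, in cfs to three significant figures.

By discrete convolution, Q_j = Σ (P_i / 1 in) · U_{j−i}.
At t = 16 h (j=4): Q = (1.7/1)·1.7 + (3.3/1)·2.3 + (3.1/1)·3.2 = 20.4 cfs.

Q ≈ 20.4 cfs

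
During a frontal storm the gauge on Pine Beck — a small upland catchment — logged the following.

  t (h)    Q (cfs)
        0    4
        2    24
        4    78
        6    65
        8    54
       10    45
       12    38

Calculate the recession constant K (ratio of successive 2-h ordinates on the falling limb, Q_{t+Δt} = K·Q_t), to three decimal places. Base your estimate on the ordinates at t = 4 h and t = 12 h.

K ≈ 0.835

Using the recession-limb readings at t = 4 h and t = 12 h: Q falls from 78 to 38 cfs over 4 intervals.
K = (Q₂/Q₁)^(1/4) = (38/78)^(1/4) = 0.835.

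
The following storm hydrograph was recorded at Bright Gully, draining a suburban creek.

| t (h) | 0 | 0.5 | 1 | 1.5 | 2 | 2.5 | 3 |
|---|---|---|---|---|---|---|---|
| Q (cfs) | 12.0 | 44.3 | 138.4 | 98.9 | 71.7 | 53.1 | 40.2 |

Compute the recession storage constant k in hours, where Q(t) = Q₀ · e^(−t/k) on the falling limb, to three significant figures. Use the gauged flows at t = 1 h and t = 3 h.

On the falling limb, Q drops from 138.4 to 40.2 cfs between t = 1 h and t = 3 h (Δt = 2 h).
k = −Δt / ln(Q₂/Q₁) = −2 / ln(40.2/138.4) = 1.62 h.

k ≈ 1.62 h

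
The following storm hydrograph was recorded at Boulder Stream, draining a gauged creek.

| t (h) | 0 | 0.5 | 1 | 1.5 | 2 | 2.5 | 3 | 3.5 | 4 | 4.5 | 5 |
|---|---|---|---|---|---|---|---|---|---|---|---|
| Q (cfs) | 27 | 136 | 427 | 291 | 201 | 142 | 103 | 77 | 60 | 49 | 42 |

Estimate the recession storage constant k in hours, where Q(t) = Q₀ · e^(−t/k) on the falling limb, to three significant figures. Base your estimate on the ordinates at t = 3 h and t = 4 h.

k ≈ 1.85 h

On the falling limb, Q drops from 103 to 60 cfs between t = 3 h and t = 4 h (Δt = 1 h).
k = −Δt / ln(Q₂/Q₁) = −1 / ln(60/103) = 1.85 h.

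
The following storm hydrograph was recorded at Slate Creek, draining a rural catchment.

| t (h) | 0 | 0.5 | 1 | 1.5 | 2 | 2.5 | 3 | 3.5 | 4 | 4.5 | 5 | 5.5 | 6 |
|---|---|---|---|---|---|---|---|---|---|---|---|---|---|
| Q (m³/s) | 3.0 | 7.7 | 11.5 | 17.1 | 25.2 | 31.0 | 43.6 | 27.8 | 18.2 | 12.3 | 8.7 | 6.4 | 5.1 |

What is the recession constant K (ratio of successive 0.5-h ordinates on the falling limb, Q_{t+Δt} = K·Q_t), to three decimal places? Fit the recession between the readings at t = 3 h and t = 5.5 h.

K ≈ 0.681

Using the recession-limb readings at t = 3 h and t = 5.5 h: Q falls from 43.6 to 6.4 m³/s over 5 intervals.
K = (Q₂/Q₁)^(1/5) = (6.4/43.6)^(1/5) = 0.681.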